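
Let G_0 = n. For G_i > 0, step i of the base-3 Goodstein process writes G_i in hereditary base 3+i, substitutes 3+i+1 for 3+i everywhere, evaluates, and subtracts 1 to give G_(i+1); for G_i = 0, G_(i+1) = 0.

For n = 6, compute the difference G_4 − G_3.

(0) 6|_3 = 2·3 ↦ 2·4|_4 = 8 ⇒ 7
(1) 7|_4 = 4 + 3 ↦ 5 + 3|_5 = 8 ⇒ 7
(2) 7|_5 = 5 + 2 ↦ 6 + 2|_6 = 8 ⇒ 7
(3) 7|_6 = 6 + 1 ↦ 7 + 1|_7 = 8 ⇒ 7

0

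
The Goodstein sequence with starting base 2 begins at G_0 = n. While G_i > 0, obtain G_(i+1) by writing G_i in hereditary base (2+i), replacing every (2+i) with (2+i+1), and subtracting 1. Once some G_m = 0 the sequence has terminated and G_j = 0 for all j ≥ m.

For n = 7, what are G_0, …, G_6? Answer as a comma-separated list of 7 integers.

G_0 = 7. HB_2(7) = 2^2 + 2 + 1. Bump = 31. G_1 = 30.
G_1 = 30. HB_3(30) = 3^3 + 3. Bump = 260. G_2 = 259.
G_2 = 259. HB_4(259) = 4^4 + 3. Bump = 3128. G_3 = 3127.
G_3 = 3127. HB_5(3127) = 5^5 + 2. Bump = 46658. G_4 = 46657.
G_4 = 46657. HB_6(46657) = 6^6 + 1. Bump = 823544. G_5 = 823543.
G_5 = 823543. HB_7(823543) = 7^7. Bump = 16777216. G_6 = 16777215.

7, 30, 259, 3127, 46657, 823543, 16777215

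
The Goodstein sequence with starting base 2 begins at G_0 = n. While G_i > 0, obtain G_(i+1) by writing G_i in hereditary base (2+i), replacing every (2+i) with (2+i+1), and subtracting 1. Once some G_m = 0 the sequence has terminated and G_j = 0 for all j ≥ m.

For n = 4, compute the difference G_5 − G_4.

G_0=4  [base 2] 2^2  →[2↦3]→  3^3 = 27  −1 ⇒ G_1=26
G_1=26  [base 3] 2·3^2 + 2·3 + 2  →[3↦4]→  2·4^2 + 2·4 + 2 = 42  −1 ⇒ G_2=41
G_2=41  [base 4] 2·4^2 + 2·4 + 1  →[4↦5]→  2·5^2 + 2·5 + 1 = 61  −1 ⇒ G_3=60
G_3=60  [base 5] 2·5^2 + 2·5  →[5↦6]→  2·6^2 + 2·6 = 84  −1 ⇒ G_4=83
G_4=83  [base 6] 2·6^2 + 6 + 5  →[6↦7]→  2·7^2 + 7 + 5 = 110  −1 ⇒ G_5=109

26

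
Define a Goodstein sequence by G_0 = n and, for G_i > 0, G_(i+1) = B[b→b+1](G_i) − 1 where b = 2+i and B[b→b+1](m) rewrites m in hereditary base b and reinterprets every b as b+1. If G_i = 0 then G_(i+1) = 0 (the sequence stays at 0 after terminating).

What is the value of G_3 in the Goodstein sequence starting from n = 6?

6 —HB2→ 2^2 + 2 —bump→ 3^3 + 3 = 30 —(−1)→ 29
29 —HB3→ 3^3 + 2 —bump→ 4^4 + 2 = 258 —(−1)→ 257
257 —HB4→ 4^4 + 1 —bump→ 5^5 + 1 = 3126 —(−1)→ 3125
3125 —HB5→ 5^5 —bump→ 6^6 = 46656 —(−1)→ 46655

3125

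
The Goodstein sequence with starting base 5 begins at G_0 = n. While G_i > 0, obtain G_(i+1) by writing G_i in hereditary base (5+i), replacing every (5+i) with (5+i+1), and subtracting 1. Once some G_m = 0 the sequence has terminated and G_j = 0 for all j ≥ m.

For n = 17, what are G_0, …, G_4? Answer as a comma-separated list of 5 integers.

i=0: 17 = 3·5 + 2 (b=5); 5→6: 3·6 + 2 = 20; 20−1 = 19
i=1: 19 = 3·6 + 1 (b=6); 6→7: 3·7 + 1 = 22; 22−1 = 21
i=2: 21 = 3·7 (b=7); 7→8: 3·8 = 24; 24−1 = 23
i=3: 23 = 2·8 + 7 (b=8); 8→9: 2·9 + 7 = 25; 25−1 = 24

17, 19, 21, 23, 24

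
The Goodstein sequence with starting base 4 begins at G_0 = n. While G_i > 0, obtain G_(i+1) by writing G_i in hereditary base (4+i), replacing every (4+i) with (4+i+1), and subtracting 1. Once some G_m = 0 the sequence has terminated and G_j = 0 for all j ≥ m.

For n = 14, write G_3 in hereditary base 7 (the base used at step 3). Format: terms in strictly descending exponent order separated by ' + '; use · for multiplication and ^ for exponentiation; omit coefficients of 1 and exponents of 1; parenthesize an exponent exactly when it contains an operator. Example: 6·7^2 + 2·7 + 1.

2·7 + 6

G_0=14  [base 4] 3·4 + 2  →[4↦5]→  3·5 + 2 = 17  −1 ⇒ G_1=16
G_1=16  [base 5] 3·5 + 1  →[5↦6]→  3·6 + 1 = 19  −1 ⇒ G_2=18
G_2=18  [base 6] 3·6  →[6↦7]→  3·7 = 21  −1 ⇒ G_3=20
G_3=20  [base 7] 2·7 + 6  →[7↦8]→  2·8 + 6 = 22  −1 ⇒ G_4=21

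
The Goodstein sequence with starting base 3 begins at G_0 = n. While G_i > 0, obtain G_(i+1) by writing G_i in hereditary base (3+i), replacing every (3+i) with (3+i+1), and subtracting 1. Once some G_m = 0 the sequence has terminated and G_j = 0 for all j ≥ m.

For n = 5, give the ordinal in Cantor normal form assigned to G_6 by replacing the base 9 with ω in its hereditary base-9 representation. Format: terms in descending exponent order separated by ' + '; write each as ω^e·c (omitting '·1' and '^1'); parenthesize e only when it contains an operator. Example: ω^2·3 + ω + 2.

i=0: 5 = 3 + 2 (b=3); 3→4: 4 + 2 = 6; 6−1 = 5
i=1: 5 = 4 + 1 (b=4); 4→5: 5 + 1 = 6; 6−1 = 5
i=2: 5 = 5 (b=5); 5→6: 6 = 6; 6−1 = 5
i=3: 5 = 5 (b=6); 6→7: 5 = 5; 5−1 = 4
i=4: 4 = 4 (b=7); 7→8: 4 = 4; 4−1 = 3
i=5: 3 = 3 (b=8); 8→9: 3 = 3; 3−1 = 2

2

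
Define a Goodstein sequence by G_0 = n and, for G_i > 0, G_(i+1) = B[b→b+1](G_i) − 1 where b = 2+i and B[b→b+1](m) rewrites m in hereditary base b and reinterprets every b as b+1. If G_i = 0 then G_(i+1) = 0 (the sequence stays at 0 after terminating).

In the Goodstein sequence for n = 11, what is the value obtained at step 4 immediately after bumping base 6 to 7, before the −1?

5764802

base 2: 11 = 2^(2 + 1) + 2 + 1; at 3: 3^(3 + 1) + 3 + 1 = 85; next = 84
base 3: 84 = 3^(3 + 1) + 3; at 4: 4^(4 + 1) + 4 = 1028; next = 1027
base 4: 1027 = 4^(4 + 1) + 3; at 5: 5^(5 + 1) + 3 = 15628; next = 15627
base 5: 15627 = 5^(5 + 1) + 2; at 6: 6^(6 + 1) + 2 = 279938; next = 279937
base 6: 279937 = 6^(6 + 1) + 1; at 7: 7^(7 + 1) + 1 = 5764802; next = 5764801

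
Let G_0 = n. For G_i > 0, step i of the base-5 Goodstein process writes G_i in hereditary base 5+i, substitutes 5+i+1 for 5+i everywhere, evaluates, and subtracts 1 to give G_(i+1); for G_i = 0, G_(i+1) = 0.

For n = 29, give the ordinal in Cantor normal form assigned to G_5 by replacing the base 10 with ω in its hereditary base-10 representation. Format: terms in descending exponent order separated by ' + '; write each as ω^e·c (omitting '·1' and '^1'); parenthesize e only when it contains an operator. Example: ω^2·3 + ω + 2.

G_0=29  [base 5] 5^2 + 4  →[5↦6]→  6^2 + 4 = 40  −1 ⇒ G_1=39
G_1=39  [base 6] 6^2 + 3  →[6↦7]→  7^2 + 3 = 52  −1 ⇒ G_2=51
G_2=51  [base 7] 7^2 + 2  →[7↦8]→  8^2 + 2 = 66  −1 ⇒ G_3=65
G_3=65  [base 8] 8^2 + 1  →[8↦9]→  9^2 + 1 = 82  −1 ⇒ G_4=81
G_4=81  [base 9] 9^2  →[9↦10]→  10^2 = 100  −1 ⇒ G_5=99
G_5=99  [base 10] 9·10 + 9  →[10↦11]→  9·11 + 9 = 108  −1 ⇒ G_6=107

ω·9 + 9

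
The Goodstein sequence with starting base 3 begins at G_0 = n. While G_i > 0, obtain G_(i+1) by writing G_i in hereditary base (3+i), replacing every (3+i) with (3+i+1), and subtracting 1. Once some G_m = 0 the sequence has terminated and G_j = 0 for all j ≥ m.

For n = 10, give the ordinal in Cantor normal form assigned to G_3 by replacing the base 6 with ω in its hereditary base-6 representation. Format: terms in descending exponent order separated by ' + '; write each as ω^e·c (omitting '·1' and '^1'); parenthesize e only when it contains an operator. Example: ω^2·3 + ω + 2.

10 —HB3→ 3^2 + 1 —bump→ 4^2 + 1 = 17 —(−1)→ 16
16 —HB4→ 4^2 —bump→ 5^2 = 25 —(−1)→ 24
24 —HB5→ 4·5 + 4 —bump→ 4·6 + 4 = 28 —(−1)→ 27
27 —HB6→ 4·6 + 3 —bump→ 4·7 + 3 = 31 —(−1)→ 30

ω·4 + 3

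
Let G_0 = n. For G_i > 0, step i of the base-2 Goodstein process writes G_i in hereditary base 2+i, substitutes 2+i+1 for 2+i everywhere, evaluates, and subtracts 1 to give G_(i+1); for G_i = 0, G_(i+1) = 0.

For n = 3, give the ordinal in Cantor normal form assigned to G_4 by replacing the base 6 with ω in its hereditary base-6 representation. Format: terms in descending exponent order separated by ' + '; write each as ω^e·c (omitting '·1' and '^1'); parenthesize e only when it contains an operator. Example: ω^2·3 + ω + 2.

1

G_0=3  [base 2] 2 + 1  →[2↦3]→  3 + 1 = 4  −1 ⇒ G_1=3
G_1=3  [base 3] 3  →[3↦4]→  4 = 4  −1 ⇒ G_2=3
G_2=3  [base 4] 3  →[4↦5]→  3 = 3  −1 ⇒ G_3=2
G_3=2  [base 5] 2  →[5↦6]→  2 = 2  −1 ⇒ G_4=1
G_4=1  [base 6] 1  →[6↦7]→  1 = 1  −1 ⇒ G_5=0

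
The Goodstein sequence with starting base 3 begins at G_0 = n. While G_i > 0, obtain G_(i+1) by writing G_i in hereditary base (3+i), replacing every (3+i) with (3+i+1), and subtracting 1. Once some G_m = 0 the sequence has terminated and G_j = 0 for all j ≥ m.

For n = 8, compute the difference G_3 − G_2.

i=0: 8 = 2·3 + 2 (b=3); 3→4: 2·4 + 2 = 10; 10−1 = 9
i=1: 9 = 2·4 + 1 (b=4); 4→5: 2·5 + 1 = 11; 11−1 = 10
i=2: 10 = 2·5 (b=5); 5→6: 2·6 = 12; 12−1 = 11

1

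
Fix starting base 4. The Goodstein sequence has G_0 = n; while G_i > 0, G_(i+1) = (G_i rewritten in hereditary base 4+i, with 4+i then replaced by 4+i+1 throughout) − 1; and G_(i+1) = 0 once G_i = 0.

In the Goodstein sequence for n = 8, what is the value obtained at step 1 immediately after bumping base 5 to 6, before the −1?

8 —HB4→ 2·4 —bump→ 2·5 = 10 —(−1)→ 9
9 —HB5→ 5 + 4 —bump→ 6 + 4 = 10 —(−1)→ 9

10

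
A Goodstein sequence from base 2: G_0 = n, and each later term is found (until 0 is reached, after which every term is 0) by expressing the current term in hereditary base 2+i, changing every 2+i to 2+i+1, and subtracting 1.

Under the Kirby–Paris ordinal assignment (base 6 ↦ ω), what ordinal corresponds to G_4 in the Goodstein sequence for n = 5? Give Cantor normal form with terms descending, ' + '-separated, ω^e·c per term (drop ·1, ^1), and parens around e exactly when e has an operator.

ω^3·3 + ω^2·3 + ω·3 + 1

i=0: 5 = 2^2 + 1 (b=2); 2→3: 3^3 + 1 = 28; 28−1 = 27
i=1: 27 = 3^3 (b=3); 3→4: 4^4 = 256; 256−1 = 255
i=2: 255 = 3·4^3 + 3·4^2 + 3·4 + 3 (b=4); 4→5: 3·5^3 + 3·5^2 + 3·5 + 3 = 468; 468−1 = 467
i=3: 467 = 3·5^3 + 3·5^2 + 3·5 + 2 (b=5); 5→6: 3·6^3 + 3·6^2 + 3·6 + 2 = 776; 776−1 = 775
i=4: 775 = 3·6^3 + 3·6^2 + 3·6 + 1 (b=6); 6→7: 3·7^3 + 3·7^2 + 3·7 + 1 = 1198; 1198−1 = 1197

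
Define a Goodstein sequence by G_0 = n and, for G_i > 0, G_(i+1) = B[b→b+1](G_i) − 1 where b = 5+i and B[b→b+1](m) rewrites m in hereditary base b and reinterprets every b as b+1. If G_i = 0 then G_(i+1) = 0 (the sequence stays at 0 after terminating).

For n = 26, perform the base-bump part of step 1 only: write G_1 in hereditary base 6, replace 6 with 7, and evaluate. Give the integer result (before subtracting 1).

49

step 0: 26 = 5^2 + 1; sub 6 for 5: 6^2 + 1; = 37; G_1 = 37−1 = 36
step 1: 36 = 6^2; sub 7 for 6: 7^2; = 49; G_2 = 49−1 = 48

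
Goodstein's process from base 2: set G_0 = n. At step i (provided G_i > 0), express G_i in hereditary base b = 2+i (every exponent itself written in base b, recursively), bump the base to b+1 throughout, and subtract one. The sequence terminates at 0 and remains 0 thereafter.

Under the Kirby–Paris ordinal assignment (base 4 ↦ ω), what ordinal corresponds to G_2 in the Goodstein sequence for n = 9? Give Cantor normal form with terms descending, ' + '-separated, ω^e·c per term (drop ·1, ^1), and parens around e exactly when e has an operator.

base 2: 9 = 2^(2 + 1) + 1; at 3: 3^(3 + 1) + 1 = 82; next = 81
base 3: 81 = 3^(3 + 1); at 4: 4^(4 + 1) = 1024; next = 1023

ω^ω·3 + ω^3·3 + ω^2·3 + ω·3 + 3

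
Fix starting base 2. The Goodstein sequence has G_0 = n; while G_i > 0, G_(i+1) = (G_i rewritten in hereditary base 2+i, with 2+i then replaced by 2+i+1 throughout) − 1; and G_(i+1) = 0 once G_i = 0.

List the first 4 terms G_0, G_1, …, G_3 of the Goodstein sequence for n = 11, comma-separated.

11, 84, 1027, 15627

base 2: 11 = 2^(2 + 1) + 2 + 1; at 3: 3^(3 + 1) + 3 + 1 = 85; next = 84
base 3: 84 = 3^(3 + 1) + 3; at 4: 4^(4 + 1) + 4 = 1028; next = 1027
base 4: 1027 = 4^(4 + 1) + 3; at 5: 5^(5 + 1) + 3 = 15628; next = 15627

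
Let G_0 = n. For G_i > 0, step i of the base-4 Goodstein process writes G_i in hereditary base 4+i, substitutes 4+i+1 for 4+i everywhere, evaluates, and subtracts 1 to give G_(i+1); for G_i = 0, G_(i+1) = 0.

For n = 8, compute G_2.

step 0: 8 = 2·4; sub 5 for 4: 2·5; = 10; G_1 = 10−1 = 9
step 1: 9 = 5 + 4; sub 6 for 5: 6 + 4; = 10; G_2 = 10−1 = 9
step 2: 9 = 6 + 3; sub 7 for 6: 7 + 3; = 10; G_3 = 10−1 = 9

9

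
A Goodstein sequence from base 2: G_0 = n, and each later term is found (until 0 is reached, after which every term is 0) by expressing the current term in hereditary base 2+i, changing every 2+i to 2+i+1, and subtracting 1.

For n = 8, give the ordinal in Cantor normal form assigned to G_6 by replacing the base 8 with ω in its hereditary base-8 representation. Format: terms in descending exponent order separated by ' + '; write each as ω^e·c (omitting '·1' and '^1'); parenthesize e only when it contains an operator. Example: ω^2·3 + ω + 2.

ω^ω·2 + ω^2·2 + ω + 3

G_0=8  [base 2] 2^(2 + 1)  →[2↦3]→  3^(3 + 1) = 81  −1 ⇒ G_1=80
G_1=80  [base 3] 2·3^3 + 2·3^2 + 2·3 + 2  →[3↦4]→  2·4^4 + 2·4^2 + 2·4 + 2 = 554  −1 ⇒ G_2=553
G_2=553  [base 4] 2·4^4 + 2·4^2 + 2·4 + 1  →[4↦5]→  2·5^5 + 2·5^2 + 2·5 + 1 = 6311  −1 ⇒ G_3=6310
G_3=6310  [base 5] 2·5^5 + 2·5^2 + 2·5  →[5↦6]→  2·6^6 + 2·6^2 + 2·6 = 93396  −1 ⇒ G_4=93395
G_4=93395  [base 6] 2·6^6 + 2·6^2 + 6 + 5  →[6↦7]→  2·7^7 + 2·7^2 + 7 + 5 = 1647196  −1 ⇒ G_5=1647195
G_5=1647195  [base 7] 2·7^7 + 2·7^2 + 7 + 4  →[7↦8]→  2·8^8 + 2·8^2 + 8 + 4 = 33554572  −1 ⇒ G_6=33554571
G_6=33554571  [base 8] 2·8^8 + 2·8^2 + 8 + 3  →[8↦9]→  2·9^9 + 2·9^2 + 9 + 3 = 774841152  −1 ⇒ G_7=774841151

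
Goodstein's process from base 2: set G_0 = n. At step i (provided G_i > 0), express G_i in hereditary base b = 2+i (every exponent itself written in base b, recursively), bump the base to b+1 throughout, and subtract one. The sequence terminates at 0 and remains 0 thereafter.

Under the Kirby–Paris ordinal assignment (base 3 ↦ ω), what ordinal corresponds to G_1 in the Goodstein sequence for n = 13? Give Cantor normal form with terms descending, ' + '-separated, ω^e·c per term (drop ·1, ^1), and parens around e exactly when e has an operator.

ω^(ω + 1) + ω^ω

i=0: 13 = 2^(2 + 1) + 2^2 + 1 (b=2); 2→3: 3^(3 + 1) + 3^3 + 1 = 109; 109−1 = 108
i=1: 108 = 3^(3 + 1) + 3^3 (b=3); 3→4: 4^(4 + 1) + 4^4 = 1280; 1280−1 = 1279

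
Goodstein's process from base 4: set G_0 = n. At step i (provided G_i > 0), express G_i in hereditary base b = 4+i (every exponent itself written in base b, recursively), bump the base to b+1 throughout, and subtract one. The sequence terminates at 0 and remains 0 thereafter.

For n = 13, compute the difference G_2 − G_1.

i=0: 13 = 3·4 + 1 (b=4); 4→5: 3·5 + 1 = 16; 16−1 = 15
i=1: 15 = 3·5 (b=5); 5→6: 3·6 = 18; 18−1 = 17

2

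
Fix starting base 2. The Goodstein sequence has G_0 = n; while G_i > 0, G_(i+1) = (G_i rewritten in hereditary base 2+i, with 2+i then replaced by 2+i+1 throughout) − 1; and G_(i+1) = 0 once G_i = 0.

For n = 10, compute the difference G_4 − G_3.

10 —HB2→ 2^(2 + 1) + 2 —bump→ 3^(3 + 1) + 3 = 84 —(−1)→ 83
83 —HB3→ 3^(3 + 1) + 2 —bump→ 4^(4 + 1) + 2 = 1026 —(−1)→ 1025
1025 —HB4→ 4^(4 + 1) + 1 —bump→ 5^(5 + 1) + 1 = 15626 —(−1)→ 15625
15625 —HB5→ 5^(5 + 1) —bump→ 6^(6 + 1) = 279936 —(−1)→ 279935

264310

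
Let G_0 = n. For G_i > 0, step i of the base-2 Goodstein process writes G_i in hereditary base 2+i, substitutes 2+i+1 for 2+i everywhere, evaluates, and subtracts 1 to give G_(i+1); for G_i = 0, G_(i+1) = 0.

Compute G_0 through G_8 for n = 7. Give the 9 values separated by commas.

7, 30, 259, 3127, 46657, 823543, 16777215, 37665879, 77777775

G_0 = 7. HB_2(7) = 2^2 + 2 + 1. Bump = 31. G_1 = 30.
G_1 = 30. HB_3(30) = 3^3 + 3. Bump = 260. G_2 = 259.
G_2 = 259. HB_4(259) = 4^4 + 3. Bump = 3128. G_3 = 3127.
G_3 = 3127. HB_5(3127) = 5^5 + 2. Bump = 46658. G_4 = 46657.
G_4 = 46657. HB_6(46657) = 6^6 + 1. Bump = 823544. G_5 = 823543.
G_5 = 823543. HB_7(823543) = 7^7. Bump = 16777216. G_6 = 16777215.
G_6 = 16777215. HB_8(16777215) = 7·8^7 + 7·8^6 + 7·8^5 + 7·8^4 + 7·8^3 + 7·8^2 + 7·8 + 7. Bump = 37665880. G_7 = 37665879.
G_7 = 37665879. HB_9(37665879) = 7·9^7 + 7·9^6 + 7·9^5 + 7·9^4 + 7·9^3 + 7·9^2 + 7·9 + 6. Bump = 77777776. G_8 = 77777775.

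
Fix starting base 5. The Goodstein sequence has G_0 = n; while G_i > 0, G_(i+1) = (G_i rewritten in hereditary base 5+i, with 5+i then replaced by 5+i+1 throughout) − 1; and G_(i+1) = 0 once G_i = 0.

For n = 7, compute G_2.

7

G_0 = 7. HB_5(7) = 5 + 2. Bump = 8. G_1 = 7.
G_1 = 7. HB_6(7) = 6 + 1. Bump = 8. G_2 = 7.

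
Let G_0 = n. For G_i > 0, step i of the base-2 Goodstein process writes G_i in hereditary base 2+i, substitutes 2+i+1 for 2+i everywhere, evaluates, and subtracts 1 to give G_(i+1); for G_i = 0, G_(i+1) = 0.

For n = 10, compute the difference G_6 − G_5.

[0] 10 ≡ 2^(2 + 1) + 2 (base 2). Lift 3: 84. −1: 83.
[1] 83 ≡ 3^(3 + 1) + 2 (base 3). Lift 4: 1026. −1: 1025.
[2] 1025 ≡ 4^(4 + 1) + 1 (base 4). Lift 5: 15626. −1: 15625.
[3] 15625 ≡ 5^(5 + 1) (base 5). Lift 6: 279936. −1: 279935.
[4] 279935 ≡ 5·6^6 + 5·6^5 + 5·6^4 + 5·6^3 + 5·6^2 + 5·6 + 5 (base 6). Lift 7: 4215755. −1: 4215754.
[5] 4215754 ≡ 5·7^7 + 5·7^5 + 5·7^4 + 5·7^3 + 5·7^2 + 5·7 + 4 (base 7). Lift 8: 84073324. −1: 84073323.

79857569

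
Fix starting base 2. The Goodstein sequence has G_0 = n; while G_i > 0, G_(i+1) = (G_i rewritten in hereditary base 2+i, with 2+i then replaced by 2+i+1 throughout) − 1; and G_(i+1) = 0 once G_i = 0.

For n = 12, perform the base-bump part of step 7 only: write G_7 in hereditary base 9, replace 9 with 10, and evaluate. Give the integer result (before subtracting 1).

(0) 12|_2 = 2^(2 + 1) + 2^2 ↦ 3^(3 + 1) + 3^3|_3 = 108 ⇒ 107
(1) 107|_3 = 3^(3 + 1) + 2·3^2 + 2·3 + 2 ↦ 4^(4 + 1) + 2·4^2 + 2·4 + 2|_4 = 1066 ⇒ 1065
(2) 1065|_4 = 4^(4 + 1) + 2·4^2 + 2·4 + 1 ↦ 5^(5 + 1) + 2·5^2 + 2·5 + 1|_5 = 15686 ⇒ 15685
(3) 15685|_5 = 5^(5 + 1) + 2·5^2 + 2·5 ↦ 6^(6 + 1) + 2·6^2 + 2·6|_6 = 280020 ⇒ 280019
(4) 280019|_6 = 6^(6 + 1) + 2·6^2 + 6 + 5 ↦ 7^(7 + 1) + 2·7^2 + 7 + 5|_7 = 5764911 ⇒ 5764910
(5) 5764910|_7 = 7^(7 + 1) + 2·7^2 + 7 + 4 ↦ 8^(8 + 1) + 2·8^2 + 8 + 4|_8 = 134217868 ⇒ 134217867
(6) 134217867|_8 = 8^(8 + 1) + 2·8^2 + 8 + 3 ↦ 9^(9 + 1) + 2·9^2 + 9 + 3|_9 = 3486784575 ⇒ 3486784574
(7) 3486784574|_9 = 9^(9 + 1) + 2·9^2 + 9 + 2 ↦ 10^(10 + 1) + 2·10^2 + 10 + 2|_10 = 100000000212 ⇒ 100000000211

100000000212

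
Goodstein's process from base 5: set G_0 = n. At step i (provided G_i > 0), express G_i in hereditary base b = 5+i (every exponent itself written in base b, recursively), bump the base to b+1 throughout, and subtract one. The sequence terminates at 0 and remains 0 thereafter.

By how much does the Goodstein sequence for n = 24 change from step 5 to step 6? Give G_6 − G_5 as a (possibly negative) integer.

2

G_0=24  [base 5] 4·5 + 4  →[5↦6]→  4·6 + 4 = 28  −1 ⇒ G_1=27
G_1=27  [base 6] 4·6 + 3  →[6↦7]→  4·7 + 3 = 31  −1 ⇒ G_2=30
G_2=30  [base 7] 4·7 + 2  →[7↦8]→  4·8 + 2 = 34  −1 ⇒ G_3=33
G_3=33  [base 8] 4·8 + 1  →[8↦9]→  4·9 + 1 = 37  −1 ⇒ G_4=36
G_4=36  [base 9] 4·9  →[9↦10]→  4·10 = 40  −1 ⇒ G_5=39
G_5=39  [base 10] 3·10 + 9  →[10↦11]→  3·11 + 9 = 42  −1 ⇒ G_6=41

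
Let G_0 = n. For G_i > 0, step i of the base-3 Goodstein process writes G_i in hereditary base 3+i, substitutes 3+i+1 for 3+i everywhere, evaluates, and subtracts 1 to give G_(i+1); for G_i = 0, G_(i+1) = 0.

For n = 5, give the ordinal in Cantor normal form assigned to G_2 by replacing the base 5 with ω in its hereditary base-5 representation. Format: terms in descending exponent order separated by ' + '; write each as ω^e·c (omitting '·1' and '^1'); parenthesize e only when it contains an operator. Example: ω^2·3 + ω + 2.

ω

(0) 5|_3 = 3 + 2 ↦ 4 + 2|_4 = 6 ⇒ 5
(1) 5|_4 = 4 + 1 ↦ 5 + 1|_5 = 6 ⇒ 5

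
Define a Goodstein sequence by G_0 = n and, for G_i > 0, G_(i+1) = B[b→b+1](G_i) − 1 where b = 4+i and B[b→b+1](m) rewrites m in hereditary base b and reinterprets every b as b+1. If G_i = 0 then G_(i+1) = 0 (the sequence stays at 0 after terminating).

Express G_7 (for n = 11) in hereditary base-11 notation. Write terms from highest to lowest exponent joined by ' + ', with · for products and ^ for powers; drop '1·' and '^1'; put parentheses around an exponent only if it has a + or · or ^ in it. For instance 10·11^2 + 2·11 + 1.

base 4: 11 = 2·4 + 3; at 5: 2·5 + 3 = 13; next = 12
base 5: 12 = 2·5 + 2; at 6: 2·6 + 2 = 14; next = 13
base 6: 13 = 2·6 + 1; at 7: 2·7 + 1 = 15; next = 14
base 7: 14 = 2·7; at 8: 2·8 = 16; next = 15
base 8: 15 = 8 + 7; at 9: 9 + 7 = 16; next = 15
base 9: 15 = 9 + 6; at 10: 10 + 6 = 16; next = 15
base 10: 15 = 10 + 5; at 11: 11 + 5 = 16; next = 15

11 + 4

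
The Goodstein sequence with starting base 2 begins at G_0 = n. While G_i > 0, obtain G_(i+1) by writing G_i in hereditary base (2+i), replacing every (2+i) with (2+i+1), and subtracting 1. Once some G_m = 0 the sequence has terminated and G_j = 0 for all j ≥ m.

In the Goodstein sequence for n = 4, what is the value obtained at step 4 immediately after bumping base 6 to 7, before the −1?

110

G_0=4  [base 2] 2^2  →[2↦3]→  3^3 = 27  −1 ⇒ G_1=26
G_1=26  [base 3] 2·3^2 + 2·3 + 2  →[3↦4]→  2·4^2 + 2·4 + 2 = 42  −1 ⇒ G_2=41
G_2=41  [base 4] 2·4^2 + 2·4 + 1  →[4↦5]→  2·5^2 + 2·5 + 1 = 61  −1 ⇒ G_3=60
G_3=60  [base 5] 2·5^2 + 2·5  →[5↦6]→  2·6^2 + 2·6 = 84  −1 ⇒ G_4=83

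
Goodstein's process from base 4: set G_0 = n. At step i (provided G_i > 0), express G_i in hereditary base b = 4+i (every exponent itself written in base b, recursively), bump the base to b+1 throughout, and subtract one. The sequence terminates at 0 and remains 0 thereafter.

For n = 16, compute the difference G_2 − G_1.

i=0: 16 = 4^2 (b=4); 4→5: 5^2 = 25; 25−1 = 24
i=1: 24 = 4·5 + 4 (b=5); 5→6: 4·6 + 4 = 28; 28−1 = 27

3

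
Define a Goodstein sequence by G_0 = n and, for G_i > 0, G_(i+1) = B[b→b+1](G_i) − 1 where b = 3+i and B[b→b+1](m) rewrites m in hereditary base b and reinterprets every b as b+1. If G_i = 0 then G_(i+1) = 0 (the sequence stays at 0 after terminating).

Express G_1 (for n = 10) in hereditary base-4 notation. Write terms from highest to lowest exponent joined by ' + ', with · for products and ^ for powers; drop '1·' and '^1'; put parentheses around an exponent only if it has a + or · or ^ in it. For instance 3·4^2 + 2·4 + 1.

G_0 = 10. HB_3(10) = 3^2 + 1. Bump = 17. G_1 = 16.
G_1 = 16. HB_4(16) = 4^2. Bump = 25. G_2 = 24.

4^2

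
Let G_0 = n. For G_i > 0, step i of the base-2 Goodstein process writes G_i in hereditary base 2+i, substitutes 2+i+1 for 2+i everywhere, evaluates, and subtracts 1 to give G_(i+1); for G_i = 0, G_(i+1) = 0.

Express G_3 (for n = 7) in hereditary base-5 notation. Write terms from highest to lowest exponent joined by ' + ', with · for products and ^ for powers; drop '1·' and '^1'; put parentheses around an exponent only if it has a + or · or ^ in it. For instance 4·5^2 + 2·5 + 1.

5^5 + 2

7 —HB2→ 2^2 + 2 + 1 —bump→ 3^3 + 3 + 1 = 31 —(−1)→ 30
30 —HB3→ 3^3 + 3 —bump→ 4^4 + 4 = 260 —(−1)→ 259
259 —HB4→ 4^4 + 3 —bump→ 5^5 + 3 = 3128 —(−1)→ 3127
3127 —HB5→ 5^5 + 2 —bump→ 6^6 + 2 = 46658 —(−1)→ 46657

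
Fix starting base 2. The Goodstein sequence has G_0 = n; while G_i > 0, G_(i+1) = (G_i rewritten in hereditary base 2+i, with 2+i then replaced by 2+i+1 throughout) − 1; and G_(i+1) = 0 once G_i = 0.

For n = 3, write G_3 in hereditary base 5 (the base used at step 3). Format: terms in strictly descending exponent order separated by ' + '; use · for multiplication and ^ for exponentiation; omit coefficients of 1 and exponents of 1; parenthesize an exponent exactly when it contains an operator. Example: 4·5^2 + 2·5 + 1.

2

step 0: 3 = 2 + 1; sub 3 for 2: 3 + 1; = 4; G_1 = 4−1 = 3
step 1: 3 = 3; sub 4 for 3: 4; = 4; G_2 = 4−1 = 3
step 2: 3 = 3; sub 5 for 4: 3; = 3; G_3 = 3−1 = 2
step 3: 2 = 2; sub 6 for 5: 2; = 2; G_4 = 2−1 = 1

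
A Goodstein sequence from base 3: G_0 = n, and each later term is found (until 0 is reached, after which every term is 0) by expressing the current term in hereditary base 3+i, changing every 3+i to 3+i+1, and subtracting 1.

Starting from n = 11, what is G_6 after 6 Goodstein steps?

(0) 11|_3 = 3^2 + 2 ↦ 4^2 + 2|_4 = 18 ⇒ 17
(1) 17|_4 = 4^2 + 1 ↦ 5^2 + 1|_5 = 26 ⇒ 25
(2) 25|_5 = 5^2 ↦ 6^2|_6 = 36 ⇒ 35
(3) 35|_6 = 5·6 + 5 ↦ 5·7 + 5|_7 = 40 ⇒ 39
(4) 39|_7 = 5·7 + 4 ↦ 5·8 + 4|_8 = 44 ⇒ 43
(5) 43|_8 = 5·8 + 3 ↦ 5·9 + 3|_9 = 48 ⇒ 47
(6) 47|_9 = 5·9 + 2 ↦ 5·10 + 2|_10 = 52 ⇒ 51

47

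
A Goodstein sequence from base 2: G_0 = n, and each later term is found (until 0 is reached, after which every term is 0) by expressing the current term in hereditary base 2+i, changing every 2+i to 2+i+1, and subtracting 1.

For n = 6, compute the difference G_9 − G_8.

step 0: 6 = 2^2 + 2; sub 3 for 2: 3^3 + 3; = 30; G_1 = 30−1 = 29
step 1: 29 = 3^3 + 2; sub 4 for 3: 4^4 + 2; = 258; G_2 = 258−1 = 257
step 2: 257 = 4^4 + 1; sub 5 for 4: 5^5 + 1; = 3126; G_3 = 3126−1 = 3125
step 3: 3125 = 5^5; sub 6 for 5: 6^6; = 46656; G_4 = 46656−1 = 46655
step 4: 46655 = 5·6^5 + 5·6^4 + 5·6^3 + 5·6^2 + 5·6 + 5; sub 7 for 6: 5·7^5 + 5·7^4 + 5·7^3 + 5·7^2 + 5·7 + 5; = 98040; G_5 = 98040−1 = 98039
step 5: 98039 = 5·7^5 + 5·7^4 + 5·7^3 + 5·7^2 + 5·7 + 4; sub 8 for 7: 5·8^5 + 5·8^4 + 5·8^3 + 5·8^2 + 5·8 + 4; = 187244; G_6 = 187244−1 = 187243
step 6: 187243 = 5·8^5 + 5·8^4 + 5·8^3 + 5·8^2 + 5·8 + 3; sub 9 for 8: 5·9^5 + 5·9^4 + 5·9^3 + 5·9^2 + 5·9 + 3; = 332148; G_7 = 332148−1 = 332147
step 7: 332147 = 5·9^5 + 5·9^4 + 5·9^3 + 5·9^2 + 5·9 + 2; sub 10 for 9: 5·10^5 + 5·10^4 + 5·10^3 + 5·10^2 + 5·10 + 2; = 555552; G_8 = 555552−1 = 555551
step 8: 555551 = 5·10^5 + 5·10^4 + 5·10^3 + 5·10^2 + 5·10 + 1; sub 11 for 10: 5·11^5 + 5·11^4 + 5·11^3 + 5·11^2 + 5·11 + 1; = 885776; G_9 = 885776−1 = 885775

330224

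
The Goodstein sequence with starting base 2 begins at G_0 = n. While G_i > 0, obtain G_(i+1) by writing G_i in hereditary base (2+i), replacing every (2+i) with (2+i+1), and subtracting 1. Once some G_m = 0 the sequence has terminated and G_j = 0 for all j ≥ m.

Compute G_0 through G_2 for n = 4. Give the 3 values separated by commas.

[0] 4 ≡ 2^2 (base 2). Lift 3: 27. −1: 26.
[1] 26 ≡ 2·3^2 + 2·3 + 2 (base 3). Lift 4: 42. −1: 41.

4, 26, 41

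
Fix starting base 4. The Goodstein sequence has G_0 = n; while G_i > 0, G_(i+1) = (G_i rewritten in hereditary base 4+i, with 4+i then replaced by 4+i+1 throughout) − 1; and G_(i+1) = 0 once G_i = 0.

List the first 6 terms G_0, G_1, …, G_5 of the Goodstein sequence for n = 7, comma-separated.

step 0: 7 = 4 + 3; sub 5 for 4: 5 + 3; = 8; G_1 = 8−1 = 7
step 1: 7 = 5 + 2; sub 6 for 5: 6 + 2; = 8; G_2 = 8−1 = 7
step 2: 7 = 6 + 1; sub 7 for 6: 7 + 1; = 8; G_3 = 8−1 = 7
step 3: 7 = 7; sub 8 for 7: 8; = 8; G_4 = 8−1 = 7
step 4: 7 = 7; sub 9 for 8: 7; = 7; G_5 = 7−1 = 6

7, 7, 7, 7, 7, 6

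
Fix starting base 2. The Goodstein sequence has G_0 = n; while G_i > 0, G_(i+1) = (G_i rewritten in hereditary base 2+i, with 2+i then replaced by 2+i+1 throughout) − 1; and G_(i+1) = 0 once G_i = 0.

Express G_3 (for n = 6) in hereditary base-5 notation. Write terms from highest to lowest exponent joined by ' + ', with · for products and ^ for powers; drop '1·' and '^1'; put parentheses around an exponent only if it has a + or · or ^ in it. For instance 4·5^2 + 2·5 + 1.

5^5

6 —HB2→ 2^2 + 2 —bump→ 3^3 + 3 = 30 —(−1)→ 29
29 —HB3→ 3^3 + 2 —bump→ 4^4 + 2 = 258 —(−1)→ 257
257 —HB4→ 4^4 + 1 —bump→ 5^5 + 1 = 3126 —(−1)→ 3125
3125 —HB5→ 5^5 —bump→ 6^6 = 46656 —(−1)→ 46655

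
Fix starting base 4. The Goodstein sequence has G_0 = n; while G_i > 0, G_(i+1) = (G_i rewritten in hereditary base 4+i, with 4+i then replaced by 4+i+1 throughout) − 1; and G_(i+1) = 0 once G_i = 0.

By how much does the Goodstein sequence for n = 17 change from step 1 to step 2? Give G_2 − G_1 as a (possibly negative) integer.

(0) 17|_4 = 4^2 + 1 ↦ 5^2 + 1|_5 = 26 ⇒ 25
(1) 25|_5 = 5^2 ↦ 6^2|_6 = 36 ⇒ 35

10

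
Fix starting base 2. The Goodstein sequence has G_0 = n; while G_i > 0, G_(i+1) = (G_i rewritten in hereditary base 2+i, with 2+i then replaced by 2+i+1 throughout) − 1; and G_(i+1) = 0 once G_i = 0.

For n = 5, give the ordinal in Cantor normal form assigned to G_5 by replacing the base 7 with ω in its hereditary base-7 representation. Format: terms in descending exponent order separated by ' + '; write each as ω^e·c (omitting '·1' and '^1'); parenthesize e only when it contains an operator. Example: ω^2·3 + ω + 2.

ω^3·3 + ω^2·3 + ω·3

G_0=5  [base 2] 2^2 + 1  →[2↦3]→  3^3 + 1 = 28  −1 ⇒ G_1=27
G_1=27  [base 3] 3^3  →[3↦4]→  4^4 = 256  −1 ⇒ G_2=255
G_2=255  [base 4] 3·4^3 + 3·4^2 + 3·4 + 3  →[4↦5]→  3·5^3 + 3·5^2 + 3·5 + 3 = 468  −1 ⇒ G_3=467
G_3=467  [base 5] 3·5^3 + 3·5^2 + 3·5 + 2  →[5↦6]→  3·6^3 + 3·6^2 + 3·6 + 2 = 776  −1 ⇒ G_4=775
G_4=775  [base 6] 3·6^3 + 3·6^2 + 3·6 + 1  →[6↦7]→  3·7^3 + 3·7^2 + 3·7 + 1 = 1198  −1 ⇒ G_5=1197
G_5=1197  [base 7] 3·7^3 + 3·7^2 + 3·7  →[7↦8]→  3·8^3 + 3·8^2 + 3·8 = 1752  −1 ⇒ G_6=1751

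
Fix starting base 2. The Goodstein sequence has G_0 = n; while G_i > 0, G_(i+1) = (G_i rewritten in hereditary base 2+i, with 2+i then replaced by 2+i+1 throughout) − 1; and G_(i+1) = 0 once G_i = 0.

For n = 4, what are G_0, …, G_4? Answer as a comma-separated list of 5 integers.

(0) 4|_2 = 2^2 ↦ 3^3|_3 = 27 ⇒ 26
(1) 26|_3 = 2·3^2 + 2·3 + 2 ↦ 2·4^2 + 2·4 + 2|_4 = 42 ⇒ 41
(2) 41|_4 = 2·4^2 + 2·4 + 1 ↦ 2·5^2 + 2·5 + 1|_5 = 61 ⇒ 60
(3) 60|_5 = 2·5^2 + 2·5 ↦ 2·6^2 + 2·6|_6 = 84 ⇒ 83

4, 26, 41, 60, 83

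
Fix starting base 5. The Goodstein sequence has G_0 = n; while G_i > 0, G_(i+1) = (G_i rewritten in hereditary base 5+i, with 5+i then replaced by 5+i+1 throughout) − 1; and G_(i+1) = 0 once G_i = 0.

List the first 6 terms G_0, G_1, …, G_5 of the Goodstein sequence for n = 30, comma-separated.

[0] 30 ≡ 5^2 + 5 (base 5). Lift 6: 42. −1: 41.
[1] 41 ≡ 6^2 + 5 (base 6). Lift 7: 54. −1: 53.
[2] 53 ≡ 7^2 + 4 (base 7). Lift 8: 68. −1: 67.
[3] 67 ≡ 8^2 + 3 (base 8). Lift 9: 84. −1: 83.
[4] 83 ≡ 9^2 + 2 (base 9). Lift 10: 102. −1: 101.

30, 41, 53, 67, 83, 101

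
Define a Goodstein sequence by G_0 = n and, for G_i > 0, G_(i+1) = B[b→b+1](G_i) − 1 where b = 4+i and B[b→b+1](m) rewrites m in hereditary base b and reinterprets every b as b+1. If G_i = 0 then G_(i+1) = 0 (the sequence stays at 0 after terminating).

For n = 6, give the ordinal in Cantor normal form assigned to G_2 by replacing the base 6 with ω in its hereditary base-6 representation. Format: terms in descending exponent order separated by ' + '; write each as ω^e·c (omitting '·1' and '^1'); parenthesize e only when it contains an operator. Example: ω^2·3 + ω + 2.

G_0=6  [base 4] 4 + 2  →[4↦5]→  5 + 2 = 7  −1 ⇒ G_1=6
G_1=6  [base 5] 5 + 1  →[5↦6]→  6 + 1 = 7  −1 ⇒ G_2=6

ω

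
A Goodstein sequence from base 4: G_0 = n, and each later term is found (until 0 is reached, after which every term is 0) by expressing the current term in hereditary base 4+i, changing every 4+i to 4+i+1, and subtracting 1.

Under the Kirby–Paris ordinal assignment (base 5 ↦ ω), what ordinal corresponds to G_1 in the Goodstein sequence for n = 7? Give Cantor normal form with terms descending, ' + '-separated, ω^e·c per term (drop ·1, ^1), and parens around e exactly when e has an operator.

7 —HB4→ 4 + 3 —bump→ 5 + 3 = 8 —(−1)→ 7
7 —HB5→ 5 + 2 —bump→ 6 + 2 = 8 —(−1)→ 7

ω + 2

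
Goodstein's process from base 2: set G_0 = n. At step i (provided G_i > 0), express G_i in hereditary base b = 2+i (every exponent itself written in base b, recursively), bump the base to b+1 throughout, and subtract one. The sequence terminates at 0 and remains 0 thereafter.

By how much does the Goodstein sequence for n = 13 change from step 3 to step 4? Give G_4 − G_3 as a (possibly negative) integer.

264619

(0) 13|_2 = 2^(2 + 1) + 2^2 + 1 ↦ 3^(3 + 1) + 3^3 + 1|_3 = 109 ⇒ 108
(1) 108|_3 = 3^(3 + 1) + 3^3 ↦ 4^(4 + 1) + 4^4|_4 = 1280 ⇒ 1279
(2) 1279|_4 = 4^(4 + 1) + 3·4^3 + 3·4^2 + 3·4 + 3 ↦ 5^(5 + 1) + 3·5^3 + 3·5^2 + 3·5 + 3|_5 = 16093 ⇒ 16092
(3) 16092|_5 = 5^(5 + 1) + 3·5^3 + 3·5^2 + 3·5 + 2 ↦ 6^(6 + 1) + 3·6^3 + 3·6^2 + 3·6 + 2|_6 = 280712 ⇒ 280711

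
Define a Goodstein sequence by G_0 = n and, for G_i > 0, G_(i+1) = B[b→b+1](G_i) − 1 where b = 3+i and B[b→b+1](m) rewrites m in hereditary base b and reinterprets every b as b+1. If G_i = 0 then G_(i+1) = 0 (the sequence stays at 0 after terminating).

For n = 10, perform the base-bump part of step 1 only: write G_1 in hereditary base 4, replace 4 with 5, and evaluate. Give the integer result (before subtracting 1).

25

base 3: 10 = 3^2 + 1; at 4: 4^2 + 1 = 17; next = 16
base 4: 16 = 4^2; at 5: 5^2 = 25; next = 24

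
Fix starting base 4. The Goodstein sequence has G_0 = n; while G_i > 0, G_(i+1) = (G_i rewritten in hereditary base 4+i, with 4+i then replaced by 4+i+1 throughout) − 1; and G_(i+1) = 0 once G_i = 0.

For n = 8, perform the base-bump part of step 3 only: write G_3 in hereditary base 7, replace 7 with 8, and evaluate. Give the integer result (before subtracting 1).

[0] 8 ≡ 2·4 (base 4). Lift 5: 10. −1: 9.
[1] 9 ≡ 5 + 4 (base 5). Lift 6: 10. −1: 9.
[2] 9 ≡ 6 + 3 (base 6). Lift 7: 10. −1: 9.
[3] 9 ≡ 7 + 2 (base 7). Lift 8: 10. −1: 9.

10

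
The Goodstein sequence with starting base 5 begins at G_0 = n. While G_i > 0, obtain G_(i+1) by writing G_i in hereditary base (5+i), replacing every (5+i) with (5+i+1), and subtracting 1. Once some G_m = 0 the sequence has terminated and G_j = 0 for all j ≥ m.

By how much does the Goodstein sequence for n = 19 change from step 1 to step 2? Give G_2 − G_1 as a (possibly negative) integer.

[0] 19 ≡ 3·5 + 4 (base 5). Lift 6: 22. −1: 21.
[1] 21 ≡ 3·6 + 3 (base 6). Lift 7: 24. −1: 23.

2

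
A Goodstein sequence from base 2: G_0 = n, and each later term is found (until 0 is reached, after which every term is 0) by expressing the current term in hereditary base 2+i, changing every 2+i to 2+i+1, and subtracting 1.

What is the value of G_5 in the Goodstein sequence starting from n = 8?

1647195

i=0: 8 = 2^(2 + 1) (b=2); 2→3: 3^(3 + 1) = 81; 81−1 = 80
i=1: 80 = 2·3^3 + 2·3^2 + 2·3 + 2 (b=3); 3→4: 2·4^4 + 2·4^2 + 2·4 + 2 = 554; 554−1 = 553
i=2: 553 = 2·4^4 + 2·4^2 + 2·4 + 1 (b=4); 4→5: 2·5^5 + 2·5^2 + 2·5 + 1 = 6311; 6311−1 = 6310
i=3: 6310 = 2·5^5 + 2·5^2 + 2·5 (b=5); 5→6: 2·6^6 + 2·6^2 + 2·6 = 93396; 93396−1 = 93395
i=4: 93395 = 2·6^6 + 2·6^2 + 6 + 5 (b=6); 6→7: 2·7^7 + 2·7^2 + 7 + 5 = 1647196; 1647196−1 = 1647195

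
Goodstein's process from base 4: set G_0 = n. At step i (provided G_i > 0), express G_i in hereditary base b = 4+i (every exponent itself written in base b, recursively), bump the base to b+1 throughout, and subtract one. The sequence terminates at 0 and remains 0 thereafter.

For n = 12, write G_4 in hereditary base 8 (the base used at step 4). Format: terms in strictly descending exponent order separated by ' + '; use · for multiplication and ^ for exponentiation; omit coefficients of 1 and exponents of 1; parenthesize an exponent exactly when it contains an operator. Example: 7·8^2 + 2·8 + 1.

step 0: 12 = 3·4; sub 5 for 4: 3·5; = 15; G_1 = 15−1 = 14
step 1: 14 = 2·5 + 4; sub 6 for 5: 2·6 + 4; = 16; G_2 = 16−1 = 15
step 2: 15 = 2·6 + 3; sub 7 for 6: 2·7 + 3; = 17; G_3 = 17−1 = 16
step 3: 16 = 2·7 + 2; sub 8 for 7: 2·8 + 2; = 18; G_4 = 18−1 = 17
step 4: 17 = 2·8 + 1; sub 9 for 8: 2·9 + 1; = 19; G_5 = 19−1 = 18

2·8 + 1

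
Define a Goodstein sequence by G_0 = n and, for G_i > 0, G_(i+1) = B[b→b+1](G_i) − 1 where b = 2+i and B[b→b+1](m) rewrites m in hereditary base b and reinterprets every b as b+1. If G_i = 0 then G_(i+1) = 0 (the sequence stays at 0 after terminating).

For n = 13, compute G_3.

[0] 13 ≡ 2^(2 + 1) + 2^2 + 1 (base 2). Lift 3: 109. −1: 108.
[1] 108 ≡ 3^(3 + 1) + 3^3 (base 3). Lift 4: 1280. −1: 1279.
[2] 1279 ≡ 4^(4 + 1) + 3·4^3 + 3·4^2 + 3·4 + 3 (base 4). Lift 5: 16093. −1: 16092.

16092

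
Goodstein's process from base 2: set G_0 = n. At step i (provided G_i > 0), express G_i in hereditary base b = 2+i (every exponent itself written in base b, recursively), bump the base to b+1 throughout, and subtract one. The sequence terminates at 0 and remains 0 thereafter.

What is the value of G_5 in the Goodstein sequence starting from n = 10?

4215754

(0) 10|_2 = 2^(2 + 1) + 2 ↦ 3^(3 + 1) + 3|_3 = 84 ⇒ 83
(1) 83|_3 = 3^(3 + 1) + 2 ↦ 4^(4 + 1) + 2|_4 = 1026 ⇒ 1025
(2) 1025|_4 = 4^(4 + 1) + 1 ↦ 5^(5 + 1) + 1|_5 = 15626 ⇒ 15625
(3) 15625|_5 = 5^(5 + 1) ↦ 6^(6 + 1)|_6 = 279936 ⇒ 279935
(4) 279935|_6 = 5·6^6 + 5·6^5 + 5·6^4 + 5·6^3 + 5·6^2 + 5·6 + 5 ↦ 5·7^7 + 5·7^5 + 5·7^4 + 5·7^3 + 5·7^2 + 5·7 + 5|_7 = 4215755 ⇒ 4215754
(5) 4215754|_7 = 5·7^7 + 5·7^5 + 5·7^4 + 5·7^3 + 5·7^2 + 5·7 + 4 ↦ 5·8^8 + 5·8^5 + 5·8^4 + 5·8^3 + 5·8^2 + 5·8 + 4|_8 = 84073324 ⇒ 84073323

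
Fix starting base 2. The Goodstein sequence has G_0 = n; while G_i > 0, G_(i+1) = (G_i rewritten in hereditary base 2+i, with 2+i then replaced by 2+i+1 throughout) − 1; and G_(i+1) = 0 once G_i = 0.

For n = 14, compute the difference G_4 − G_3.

i=0: 14 = 2^(2 + 1) + 2^2 + 2 (b=2); 2→3: 3^(3 + 1) + 3^3 + 3 = 111; 111−1 = 110
i=1: 110 = 3^(3 + 1) + 3^3 + 2 (b=3); 3→4: 4^(4 + 1) + 4^4 + 2 = 1282; 1282−1 = 1281
i=2: 1281 = 4^(4 + 1) + 4^4 + 1 (b=4); 4→5: 5^(5 + 1) + 5^5 + 1 = 18751; 18751−1 = 18750
i=3: 18750 = 5^(5 + 1) + 5^5 (b=5); 5→6: 6^(6 + 1) + 6^6 = 326592; 326592−1 = 326591

307841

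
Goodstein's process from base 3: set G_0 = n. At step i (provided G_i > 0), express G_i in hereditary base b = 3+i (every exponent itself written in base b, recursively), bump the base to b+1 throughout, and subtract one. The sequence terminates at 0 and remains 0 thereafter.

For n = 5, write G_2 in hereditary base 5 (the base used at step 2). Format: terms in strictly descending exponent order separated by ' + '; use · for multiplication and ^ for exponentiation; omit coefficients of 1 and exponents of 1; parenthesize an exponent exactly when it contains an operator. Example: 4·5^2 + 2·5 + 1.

5

G_0=5  [base 3] 3 + 2  →[3↦4]→  4 + 2 = 6  −1 ⇒ G_1=5
G_1=5  [base 4] 4 + 1  →[4↦5]→  5 + 1 = 6  −1 ⇒ G_2=5
G_2=5  [base 5] 5  →[5↦6]→  6 = 6  −1 ⇒ G_3=5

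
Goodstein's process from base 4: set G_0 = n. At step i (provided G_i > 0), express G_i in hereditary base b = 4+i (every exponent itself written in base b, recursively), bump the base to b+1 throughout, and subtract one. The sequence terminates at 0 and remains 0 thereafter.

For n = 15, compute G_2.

[0] 15 ≡ 3·4 + 3 (base 4). Lift 5: 18. −1: 17.
[1] 17 ≡ 3·5 + 2 (base 5). Lift 6: 20. −1: 19.
[2] 19 ≡ 3·6 + 1 (base 6). Lift 7: 22. −1: 21.

19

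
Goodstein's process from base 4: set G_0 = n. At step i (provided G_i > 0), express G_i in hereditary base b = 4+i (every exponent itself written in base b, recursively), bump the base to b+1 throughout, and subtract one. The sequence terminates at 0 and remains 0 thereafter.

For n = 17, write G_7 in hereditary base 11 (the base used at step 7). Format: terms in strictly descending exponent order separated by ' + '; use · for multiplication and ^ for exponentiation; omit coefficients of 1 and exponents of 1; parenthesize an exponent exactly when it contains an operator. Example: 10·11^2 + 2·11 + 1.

(0) 17|_4 = 4^2 + 1 ↦ 5^2 + 1|_5 = 26 ⇒ 25
(1) 25|_5 = 5^2 ↦ 6^2|_6 = 36 ⇒ 35
(2) 35|_6 = 5·6 + 5 ↦ 5·7 + 5|_7 = 40 ⇒ 39
(3) 39|_7 = 5·7 + 4 ↦ 5·8 + 4|_8 = 44 ⇒ 43
(4) 43|_8 = 5·8 + 3 ↦ 5·9 + 3|_9 = 48 ⇒ 47
(5) 47|_9 = 5·9 + 2 ↦ 5·10 + 2|_10 = 52 ⇒ 51
(6) 51|_10 = 5·10 + 1 ↦ 5·11 + 1|_11 = 56 ⇒ 55
(7) 55|_11 = 5·11 ↦ 5·12|_12 = 60 ⇒ 59

5·11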